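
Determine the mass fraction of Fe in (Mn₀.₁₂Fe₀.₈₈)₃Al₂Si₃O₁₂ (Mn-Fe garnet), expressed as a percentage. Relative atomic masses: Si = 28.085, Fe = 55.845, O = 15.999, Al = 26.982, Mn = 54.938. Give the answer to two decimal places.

29.64 mass %

Formula mass = 0.36*54.938 + 2.64*55.845 + 2*26.982 + 3*28.085 + 12*15.999 = 497.415 g/mol, of which 147.431 g is Fe.
So Fe makes up 147.431/497.415 = 0.2964 of the mass, i.e. 29.64%.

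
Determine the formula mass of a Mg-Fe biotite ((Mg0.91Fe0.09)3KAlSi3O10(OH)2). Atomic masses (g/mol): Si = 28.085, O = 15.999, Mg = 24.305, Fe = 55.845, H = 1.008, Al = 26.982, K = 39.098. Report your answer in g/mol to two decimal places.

The formula mass is the sum 2.73·24.305 + 0.27·55.845 + 1·39.098 + 1·26.982 + 3·28.085 + 12·15.999 + 2·1.008.

425.77 g/mol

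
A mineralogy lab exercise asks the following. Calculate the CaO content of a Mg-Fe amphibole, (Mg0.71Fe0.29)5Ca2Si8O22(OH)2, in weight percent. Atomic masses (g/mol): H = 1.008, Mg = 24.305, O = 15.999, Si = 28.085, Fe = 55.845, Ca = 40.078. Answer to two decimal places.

13.07 wt%

Molar mass of (Mg0.71Fe0.29)5Ca2Si8O22(OH)2 = 3.55*24.305 + 1.45*55.845 + 2*40.078 + 8*28.085 + 24*15.999 + 2*1.008 = 858.086 g/mol.
Each formula unit contains 2 Ca, equivalent to 2/1 = 2.0000 mol CaO.
M(CaO) = 1×40.078 + 1×15.999 = 56.077 g/mol.
Mass of CaO per formula unit = 2.0000 × 56.077 = 112.154 g.
CaO wt% = 112.154 / 858.086 × 100 = 13.07%.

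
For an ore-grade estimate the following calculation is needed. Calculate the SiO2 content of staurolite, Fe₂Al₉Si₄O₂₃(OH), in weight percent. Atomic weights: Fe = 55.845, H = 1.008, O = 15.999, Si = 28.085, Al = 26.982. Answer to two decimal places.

M(Fe₂Al₉Si₄O₂₃(OH)) = 851.852 g/mol; M(SiO2) = 60.083 g/mol.
Moles SiO2 per formula unit = 4 Si ÷ 1 = 4.0000.
SiO2 fraction = (4.0000 × 60.083) / 851.852 = 240.332/851.852 = 0.2821.

28.21 wt%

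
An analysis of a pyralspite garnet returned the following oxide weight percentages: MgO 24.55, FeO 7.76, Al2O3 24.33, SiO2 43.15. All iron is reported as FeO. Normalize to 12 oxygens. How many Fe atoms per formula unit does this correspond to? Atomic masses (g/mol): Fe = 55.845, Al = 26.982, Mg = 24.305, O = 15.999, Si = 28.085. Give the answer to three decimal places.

0.452 Fe apfu

MgO (M=40.304): mol = 0.60912; Mg = 0.60912, O = 0.60912.
FeO (M=71.844): mol = 0.10801; Fe = 0.10801, O = 0.10801.
Al2O3 (M=101.961): mol = 0.23862; Al = 0.47724, O = 0.71586.
SiO2 (M=60.083): mol = 0.71817; Si = 0.71817, O = 1.43634.
ΣO = 2.86933; factor = 12/ΣO = 4.18216.
Fe apfu = 0.10801 × 4.18216 = 0.452.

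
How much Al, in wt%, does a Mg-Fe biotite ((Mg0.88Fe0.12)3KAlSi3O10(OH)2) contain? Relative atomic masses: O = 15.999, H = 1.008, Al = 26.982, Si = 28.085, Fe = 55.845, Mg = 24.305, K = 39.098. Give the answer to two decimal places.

Molar mass of (Mg0.88Fe0.12)3KAlSi3O10(OH)2: 2.64*24.305 + 0.36*55.845 + 1*39.098 + 1*26.982 + 3*28.085 + 12*15.999 + 2*1.008 = 428.608 g/mol.
Mass of Al per formula unit: 1 × 26.982 = 26.982 g.
Weight fraction Al = 26.982 / 428.608 = 0.0630.

6.30 wt%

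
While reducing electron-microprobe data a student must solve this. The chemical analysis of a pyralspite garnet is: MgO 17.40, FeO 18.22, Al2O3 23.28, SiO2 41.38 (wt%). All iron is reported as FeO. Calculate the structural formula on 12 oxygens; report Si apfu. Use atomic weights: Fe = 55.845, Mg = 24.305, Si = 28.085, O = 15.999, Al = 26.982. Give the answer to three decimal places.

3.008 Si apfu

MgO (M=40.304): mol = 0.43172; Mg = 0.43172, O = 0.43172.
FeO (M=71.844): mol = 0.25361; Fe = 0.25361, O = 0.25361.
Al2O3 (M=101.961): mol = 0.22832; Al = 0.45664, O = 0.68496.
SiO2 (M=60.083): mol = 0.68871; Si = 0.68871, O = 1.37742.
ΣO = 2.74771; factor = 12/ΣO = 4.36727.
Si apfu = 0.68871 × 4.36727 = 3.008.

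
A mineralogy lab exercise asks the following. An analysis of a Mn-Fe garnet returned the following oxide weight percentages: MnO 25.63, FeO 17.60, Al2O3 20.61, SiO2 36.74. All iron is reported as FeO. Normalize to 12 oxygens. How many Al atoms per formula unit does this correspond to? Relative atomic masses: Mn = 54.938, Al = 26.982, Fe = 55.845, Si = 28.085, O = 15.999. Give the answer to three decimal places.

1.992 Al apfu

MnO: 25.63/70.937 = 0.36131 mol → 0.36131 mol Mn, 0.36131 mol O.
FeO: 17.60/71.844 = 0.24498 mol → 0.24498 mol Fe, 0.24498 mol O.
Al2O3: 20.61/101.961 = 0.20214 mol → 0.40428 mol Al, 0.60642 mol O.
SiO2: 36.74/60.083 = 0.61149 mol → 0.61149 mol Si, 1.22298 mol O.
Total oxygen = 2.43569 mol. Normalization factor = 12/2.43569 = 4.92674.
Al per 12 O = 0.40428 × 4.92674 = 1.992.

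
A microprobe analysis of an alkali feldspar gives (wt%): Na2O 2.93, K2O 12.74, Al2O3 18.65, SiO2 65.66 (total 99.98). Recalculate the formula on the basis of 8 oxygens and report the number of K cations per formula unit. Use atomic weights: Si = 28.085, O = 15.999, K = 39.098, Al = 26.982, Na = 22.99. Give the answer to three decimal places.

0.742 K apfu

2.93 wt% Na2O ÷ 61.979 g/mol = 0.04727 mol, giving 0.09454 Na and 0.04727 O.
12.74 wt% K2O ÷ 94.195 g/mol = 0.13525 mol, giving 0.27050 K and 0.13525 O.
18.65 wt% Al2O3 ÷ 101.961 g/mol = 0.18291 mol, giving 0.36582 Al and 0.54873 O.
65.66 wt% SiO2 ÷ 60.083 g/mol = 1.09282 mol, giving 1.09282 Si and 2.18564 O.
Oxygen sums to 2.91689; scaling by 8/2.91689 = 2.74265 puts the formula on 8 O.
K: 0.27050 × 2.74265 = 0.742 atoms per formula unit.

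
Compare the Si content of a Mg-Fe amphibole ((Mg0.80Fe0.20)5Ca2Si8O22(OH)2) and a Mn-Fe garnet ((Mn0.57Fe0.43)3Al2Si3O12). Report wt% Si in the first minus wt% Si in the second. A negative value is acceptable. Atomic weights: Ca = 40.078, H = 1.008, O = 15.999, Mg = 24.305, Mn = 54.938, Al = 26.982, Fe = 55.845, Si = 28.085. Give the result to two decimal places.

9.64 percentage points

Si in (Mg0.80Fe0.20)5Ca2Si8O22(OH)2: molar mass 843.893 g/mol; 8×28.085 = 224.680 g → 26.62 wt%.
Si in (Mn0.57Fe0.43)3Al2Si3O12: molar mass 496.191 g/mol; 3×28.085 = 84.255 g → 16.98 wt%.
Difference = 26.62 − 16.98 = 9.64 percentage points.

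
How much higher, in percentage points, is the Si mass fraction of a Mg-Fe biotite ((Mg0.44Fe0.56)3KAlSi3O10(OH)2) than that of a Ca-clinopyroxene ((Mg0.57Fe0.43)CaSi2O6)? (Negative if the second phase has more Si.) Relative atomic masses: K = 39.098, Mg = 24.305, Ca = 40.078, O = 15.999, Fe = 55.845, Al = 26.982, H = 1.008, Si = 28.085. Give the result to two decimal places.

-6.49 percentage points

Si in (Mg0.44Fe0.56)3KAlSi3O10(OH)2: molar mass 470.241 g/mol; 3×28.085 = 84.255 g → 17.92 wt%.
Si in (Mg0.57Fe0.43)CaSi2O6: molar mass 230.109 g/mol; 2×28.085 = 56.170 g → 24.41 wt%.
Difference = 17.92 − 24.41 = -6.49 percentage points.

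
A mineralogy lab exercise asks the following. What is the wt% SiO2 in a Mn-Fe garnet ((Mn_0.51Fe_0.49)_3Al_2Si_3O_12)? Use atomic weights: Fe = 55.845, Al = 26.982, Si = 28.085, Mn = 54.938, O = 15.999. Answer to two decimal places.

36.31 wt%

Formula mass = 496.354 g/mol.
3 Si → 3.0000 mol SiO2 per formula unit; M(SiO2) = 60.083, so SiO2 mass = 180.249 g.
180.249/496.354 × 100 = 36.31 wt%.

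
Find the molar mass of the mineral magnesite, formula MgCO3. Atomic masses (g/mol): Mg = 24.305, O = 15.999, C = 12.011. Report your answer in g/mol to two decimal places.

84.31 g/mol

Mg: 1 × 24.305 = 24.3050
C: 1 × 12.011 = 12.0110
O: 3 × 15.999 = 47.9970
Summing the contributions gives the formula mass.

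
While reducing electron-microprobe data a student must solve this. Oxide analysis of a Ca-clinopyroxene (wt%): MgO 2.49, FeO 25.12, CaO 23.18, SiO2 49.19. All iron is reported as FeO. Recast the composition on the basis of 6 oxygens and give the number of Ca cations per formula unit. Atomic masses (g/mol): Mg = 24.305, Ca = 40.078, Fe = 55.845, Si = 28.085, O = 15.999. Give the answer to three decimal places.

1.007 Ca apfu

2.49 wt% MgO ÷ 40.304 g/mol = 0.06178 mol, giving 0.06178 Mg and 0.06178 O.
25.12 wt% FeO ÷ 71.844 g/mol = 0.34965 mol, giving 0.34965 Fe and 0.34965 O.
23.18 wt% CaO ÷ 56.077 g/mol = 0.41336 mol, giving 0.41336 Ca and 0.41336 O.
49.19 wt% SiO2 ÷ 60.083 g/mol = 0.81870 mol, giving 0.81870 Si and 1.63740 O.
Oxygen sums to 2.46219; scaling by 6/2.46219 = 2.43685 puts the formula on 6 O.
Ca: 0.41336 × 2.43685 = 1.007 atoms per formula unit.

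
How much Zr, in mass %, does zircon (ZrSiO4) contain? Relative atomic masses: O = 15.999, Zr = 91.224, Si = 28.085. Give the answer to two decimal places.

49.77 mass %

M(ZrSiO4) = 183.305 g/mol.
Zr contributes 1 × 91.224 = 91.224 g per mole.
91.224/183.305 = 0.4977 → 49.77%.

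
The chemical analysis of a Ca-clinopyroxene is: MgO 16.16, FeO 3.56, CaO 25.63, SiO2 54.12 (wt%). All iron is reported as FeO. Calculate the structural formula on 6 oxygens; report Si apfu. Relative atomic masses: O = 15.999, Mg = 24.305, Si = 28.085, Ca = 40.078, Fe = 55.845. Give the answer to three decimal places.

16.16 wt% MgO ÷ 40.304 g/mol = 0.40095 mol, giving 0.40095 Mg and 0.40095 O.
3.56 wt% FeO ÷ 71.844 g/mol = 0.04955 mol, giving 0.04955 Fe and 0.04955 O.
25.63 wt% CaO ÷ 56.077 g/mol = 0.45705 mol, giving 0.45705 Ca and 0.45705 O.
54.12 wt% SiO2 ÷ 60.083 g/mol = 0.90075 mol, giving 0.90075 Si and 1.80150 O.
Oxygen sums to 2.70905; scaling by 6/2.70905 = 2.21480 puts the formula on 6 O.
Si: 0.90075 × 2.21480 = 1.995 atoms per formula unit.

1.995 Si apfu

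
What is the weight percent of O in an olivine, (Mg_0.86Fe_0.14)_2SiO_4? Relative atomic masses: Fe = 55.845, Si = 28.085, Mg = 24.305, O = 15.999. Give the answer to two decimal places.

Molar mass of (Mg_0.86Fe_0.14)_2SiO_4: 1.72×24.305 + 0.28×55.845 + 1×28.085 + 4×15.999 = 149.522 g/mol.
Mass of O per formula unit: 4 × 15.999 = 63.996 g.
Weight fraction O = 63.996 / 149.522 = 0.4280.

42.80 wt%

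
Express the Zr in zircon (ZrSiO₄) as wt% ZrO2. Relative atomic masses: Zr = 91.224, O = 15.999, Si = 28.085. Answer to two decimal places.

67.22 wt%

Formula mass = 183.305 g/mol.
1 Zr → 1.0000 mol ZrO2 per formula unit; M(ZrO2) = 123.222, so ZrO2 mass = 123.222 g.
123.222/183.305 × 100 = 67.22 wt%.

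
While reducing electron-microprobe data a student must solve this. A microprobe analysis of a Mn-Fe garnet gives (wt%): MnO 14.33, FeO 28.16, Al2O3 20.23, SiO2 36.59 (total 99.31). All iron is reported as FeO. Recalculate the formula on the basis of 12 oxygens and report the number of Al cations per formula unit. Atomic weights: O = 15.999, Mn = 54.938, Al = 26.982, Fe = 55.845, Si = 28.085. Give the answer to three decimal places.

14.33 wt% MnO ÷ 70.937 g/mol = 0.20201 mol, giving 0.20201 Mn and 0.20201 O.
28.16 wt% FeO ÷ 71.844 g/mol = 0.39196 mol, giving 0.39196 Fe and 0.39196 O.
20.23 wt% Al2O3 ÷ 101.961 g/mol = 0.19841 mol, giving 0.39682 Al and 0.59523 O.
36.59 wt% SiO2 ÷ 60.083 g/mol = 0.60899 mol, giving 0.60899 Si and 1.21798 O.
Oxygen sums to 2.40718; scaling by 12/2.40718 = 4.98509 puts the formula on 12 O.
Al: 0.39682 × 4.98509 = 1.978 atoms per formula unit.

1.978 Al apfu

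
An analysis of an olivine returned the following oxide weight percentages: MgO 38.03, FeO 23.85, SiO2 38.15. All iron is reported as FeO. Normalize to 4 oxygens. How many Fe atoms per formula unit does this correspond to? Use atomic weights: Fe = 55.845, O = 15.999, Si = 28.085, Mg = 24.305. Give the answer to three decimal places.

38.03 wt% MgO ÷ 40.304 g/mol = 0.94358 mol, giving 0.94358 Mg and 0.94358 O.
23.85 wt% FeO ÷ 71.844 g/mol = 0.33197 mol, giving 0.33197 Fe and 0.33197 O.
38.15 wt% SiO2 ÷ 60.083 g/mol = 0.63495 mol, giving 0.63495 Si and 1.26990 O.
Oxygen sums to 2.54545; scaling by 4/2.54545 = 1.57143 puts the formula on 4 O.
Fe: 0.33197 × 1.57143 = 0.522 atoms per formula unit.

0.522 Fe apfu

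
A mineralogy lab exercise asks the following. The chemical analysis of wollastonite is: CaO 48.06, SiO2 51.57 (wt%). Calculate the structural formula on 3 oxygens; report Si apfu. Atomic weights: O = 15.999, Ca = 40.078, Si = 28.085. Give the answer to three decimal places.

1.000 Si apfu

CaO (M=56.077): mol = 0.85704; Ca = 0.85704, O = 0.85704.
SiO2 (M=60.083): mol = 0.85831; Si = 0.85831, O = 1.71662.
ΣO = 2.57366; factor = 3/ΣO = 1.16566.
Si apfu = 0.85831 × 1.16566 = 1.000.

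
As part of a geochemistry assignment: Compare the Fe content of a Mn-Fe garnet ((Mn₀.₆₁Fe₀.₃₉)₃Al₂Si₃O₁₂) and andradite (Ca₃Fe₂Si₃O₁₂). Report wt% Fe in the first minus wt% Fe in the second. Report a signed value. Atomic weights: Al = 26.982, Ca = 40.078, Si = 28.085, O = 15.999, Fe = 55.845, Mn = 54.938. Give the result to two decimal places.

First mineral: 65.339 g Fe in 496.082 g formula = 13.17 wt% Fe.
Second mineral: 111.690 g Fe in 508.167 g formula = 21.98 wt% Fe.
13.17% − 21.98% gives a difference of -8.81 percentage points.

-8.81 percentage points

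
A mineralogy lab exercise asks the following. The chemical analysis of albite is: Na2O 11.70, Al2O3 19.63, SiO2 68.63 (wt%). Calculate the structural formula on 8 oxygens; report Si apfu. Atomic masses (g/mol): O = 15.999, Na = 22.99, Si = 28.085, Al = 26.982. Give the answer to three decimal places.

11.70 wt% Na2O ÷ 61.979 g/mol = 0.18877 mol, giving 0.37754 Na and 0.18877 O.
19.63 wt% Al2O3 ÷ 101.961 g/mol = 0.19252 mol, giving 0.38504 Al and 0.57756 O.
68.63 wt% SiO2 ÷ 60.083 g/mol = 1.14225 mol, giving 1.14225 Si and 2.28450 O.
Oxygen sums to 3.05083; scaling by 8/3.05083 = 2.62224 puts the formula on 8 O.
Si: 1.14225 × 2.62224 = 2.995 atoms per formula unit.

2.995 Si apfu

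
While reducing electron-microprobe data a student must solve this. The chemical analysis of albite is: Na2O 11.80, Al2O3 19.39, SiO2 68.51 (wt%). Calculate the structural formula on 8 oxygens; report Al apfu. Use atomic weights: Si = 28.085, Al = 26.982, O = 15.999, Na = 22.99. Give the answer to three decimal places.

11.80 wt% Na2O ÷ 61.979 g/mol = 0.19039 mol, giving 0.38078 Na and 0.19039 O.
19.39 wt% Al2O3 ÷ 101.961 g/mol = 0.19017 mol, giving 0.38034 Al and 0.57051 O.
68.51 wt% SiO2 ÷ 60.083 g/mol = 1.14026 mol, giving 1.14026 Si and 2.28052 O.
Oxygen sums to 3.04142; scaling by 8/3.04142 = 2.63035 puts the formula on 8 O.
Al: 0.38034 × 2.63035 = 1.000 atoms per formula unit.

1.000 Al apfu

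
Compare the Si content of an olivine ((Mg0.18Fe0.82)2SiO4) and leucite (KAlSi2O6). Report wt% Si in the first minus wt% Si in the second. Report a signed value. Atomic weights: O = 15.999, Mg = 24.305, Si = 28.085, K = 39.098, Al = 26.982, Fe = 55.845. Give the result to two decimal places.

-11.14 percentage points

M((Mg0.18Fe0.82)2SiO4) = 192.417 g/mol, so wt% Si = 28.085/192.417 × 100 = 14.60%.
M(KAlSi2O6) = 218.244 g/mol, so wt% Si = 56.170/218.244 × 100 = 25.74%.
14.60 − 25.74 = -11.14 pp.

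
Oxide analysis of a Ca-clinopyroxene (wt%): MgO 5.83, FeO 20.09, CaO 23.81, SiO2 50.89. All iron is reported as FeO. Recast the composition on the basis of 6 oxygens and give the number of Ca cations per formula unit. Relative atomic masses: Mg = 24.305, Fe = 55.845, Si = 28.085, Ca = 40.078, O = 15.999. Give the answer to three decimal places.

MgO: 5.83/40.304 = 0.14465 mol → 0.14465 mol Mg, 0.14465 mol O.
FeO: 20.09/71.844 = 0.27963 mol → 0.27963 mol Fe, 0.27963 mol O.
CaO: 23.81/56.077 = 0.42459 mol → 0.42459 mol Ca, 0.42459 mol O.
SiO2: 50.89/60.083 = 0.84699 mol → 0.84699 mol Si, 1.69398 mol O.
Total oxygen = 2.54285 mol. Normalization factor = 6/2.54285 = 2.35956.
Ca per 6 O = 0.42459 × 2.35956 = 1.002.

1.002 Ca apfu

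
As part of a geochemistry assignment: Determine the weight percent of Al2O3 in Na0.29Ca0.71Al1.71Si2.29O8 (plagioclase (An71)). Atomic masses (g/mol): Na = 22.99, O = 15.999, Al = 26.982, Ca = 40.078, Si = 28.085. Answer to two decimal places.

Formula mass = 273.568 g/mol.
1.71 Al → 0.8550 mol Al2O3 per formula unit; M(Al2O3) = 101.961, so Al2O3 mass = 87.177 g.
87.177/273.568 × 100 = 31.87 wt%.

31.87 wt%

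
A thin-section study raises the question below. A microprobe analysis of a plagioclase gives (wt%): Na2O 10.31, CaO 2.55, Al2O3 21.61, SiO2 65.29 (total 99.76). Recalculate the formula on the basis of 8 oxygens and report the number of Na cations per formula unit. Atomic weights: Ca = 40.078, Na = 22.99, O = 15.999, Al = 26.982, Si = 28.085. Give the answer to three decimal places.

Na2O: 10.31/61.979 = 0.16635 mol → 0.33270 mol Na, 0.16635 mol O.
CaO: 2.55/56.077 = 0.04547 mol → 0.04547 mol Ca, 0.04547 mol O.
Al2O3: 21.61/101.961 = 0.21194 mol → 0.42388 mol Al, 0.63582 mol O.
SiO2: 65.29/60.083 = 1.08666 mol → 1.08666 mol Si, 2.17332 mol O.
Total oxygen = 3.02096 mol. Normalization factor = 8/3.02096 = 2.64816.
Na per 8 O = 0.33270 × 2.64816 = 0.881.

0.881 Na apfu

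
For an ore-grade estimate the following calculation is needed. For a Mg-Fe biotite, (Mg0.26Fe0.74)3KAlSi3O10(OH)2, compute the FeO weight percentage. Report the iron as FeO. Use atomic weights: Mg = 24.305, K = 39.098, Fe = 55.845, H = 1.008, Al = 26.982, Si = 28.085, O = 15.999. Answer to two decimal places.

32.73 wt%

M((Mg0.26Fe0.74)3KAlSi3O10(OH)2) = 487.273 g/mol; M(FeO) = 71.844 g/mol.
Moles FeO per formula unit = 2.22 Fe ÷ 1 = 2.2200.
FeO fraction = (2.2200 × 71.844) / 487.273 = 159.494/487.273 = 0.3273.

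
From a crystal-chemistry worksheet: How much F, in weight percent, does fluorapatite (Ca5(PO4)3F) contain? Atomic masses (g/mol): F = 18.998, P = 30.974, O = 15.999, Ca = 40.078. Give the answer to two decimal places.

3.77 weight percent

Formula mass = 5·40.078 + 3·30.974 + 12·15.999 + 1·18.998 = 504.298 g/mol, of which 18.998 g is F.
So F makes up 18.998/504.298 = 0.0377 of the mass, i.e. 3.77%.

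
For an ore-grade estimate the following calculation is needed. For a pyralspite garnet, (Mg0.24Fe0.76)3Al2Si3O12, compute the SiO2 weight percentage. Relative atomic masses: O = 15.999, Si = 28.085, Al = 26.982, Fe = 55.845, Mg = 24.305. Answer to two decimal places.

Formula mass = 475.033 g/mol.
3 Si → 3.0000 mol SiO2 per formula unit; M(SiO2) = 60.083, so SiO2 mass = 180.249 g.
180.249/475.033 × 100 = 37.94 wt%.

37.94 wt%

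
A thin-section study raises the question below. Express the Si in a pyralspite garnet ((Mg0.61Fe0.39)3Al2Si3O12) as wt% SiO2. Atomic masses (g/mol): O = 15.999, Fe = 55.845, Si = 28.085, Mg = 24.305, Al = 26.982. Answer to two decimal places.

Formula mass = 440.024 g/mol.
3 Si → 3.0000 mol SiO2 per formula unit; M(SiO2) = 60.083, so SiO2 mass = 180.249 g.
180.249/440.024 × 100 = 40.96 wt%.

40.96 wt%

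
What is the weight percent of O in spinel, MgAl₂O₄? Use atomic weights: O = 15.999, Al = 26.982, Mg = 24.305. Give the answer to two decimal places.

44.98 mass %

M(MgAl₂O₄) = 142.265 g/mol.
O contributes 4 × 15.999 = 63.996 g per mole.
63.996/142.265 = 0.4498 → 44.98%.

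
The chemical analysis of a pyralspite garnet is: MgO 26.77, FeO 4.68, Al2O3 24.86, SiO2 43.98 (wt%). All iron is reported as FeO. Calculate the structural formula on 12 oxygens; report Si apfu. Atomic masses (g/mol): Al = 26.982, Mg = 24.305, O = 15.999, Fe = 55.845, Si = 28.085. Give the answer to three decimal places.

3.003 Si apfu

MgO: 26.77/40.304 = 0.66420 mol → 0.66420 mol Mg, 0.66420 mol O.
FeO: 4.68/71.844 = 0.06514 mol → 0.06514 mol Fe, 0.06514 mol O.
Al2O3: 24.86/101.961 = 0.24382 mol → 0.48764 mol Al, 0.73146 mol O.
SiO2: 43.98/60.083 = 0.73199 mol → 0.73199 mol Si, 1.46398 mol O.
Total oxygen = 2.92478 mol. Normalization factor = 12/2.92478 = 4.10287.
Si per 12 O = 0.73199 × 4.10287 = 3.003.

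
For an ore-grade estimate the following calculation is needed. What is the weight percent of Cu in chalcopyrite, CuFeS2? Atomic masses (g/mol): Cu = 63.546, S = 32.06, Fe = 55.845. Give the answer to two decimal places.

M(CuFeS2) = 183.511 g/mol.
Cu contributes 1 × 63.546 = 63.546 g per mole.
63.546/183.511 = 0.3463 → 34.63%.

34.63 mass %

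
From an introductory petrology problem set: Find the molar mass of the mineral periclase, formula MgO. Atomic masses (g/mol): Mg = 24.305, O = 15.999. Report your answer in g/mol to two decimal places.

40.30 g/mol

M = 1·24.305 + 1·15.999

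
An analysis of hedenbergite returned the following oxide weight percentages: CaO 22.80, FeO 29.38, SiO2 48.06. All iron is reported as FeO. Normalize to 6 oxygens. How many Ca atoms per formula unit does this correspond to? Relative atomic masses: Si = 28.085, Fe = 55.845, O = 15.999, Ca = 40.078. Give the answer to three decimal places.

22.80 wt% CaO ÷ 56.077 g/mol = 0.40658 mol, giving 0.40658 Ca and 0.40658 O.
29.38 wt% FeO ÷ 71.844 g/mol = 0.40894 mol, giving 0.40894 Fe and 0.40894 O.
48.06 wt% SiO2 ÷ 60.083 g/mol = 0.79989 mol, giving 0.79989 Si and 1.59978 O.
Oxygen sums to 2.41530; scaling by 6/2.41530 = 2.48416 puts the formula on 6 O.
Ca: 0.40658 × 2.48416 = 1.010 atoms per formula unit.

1.010 Ca apfu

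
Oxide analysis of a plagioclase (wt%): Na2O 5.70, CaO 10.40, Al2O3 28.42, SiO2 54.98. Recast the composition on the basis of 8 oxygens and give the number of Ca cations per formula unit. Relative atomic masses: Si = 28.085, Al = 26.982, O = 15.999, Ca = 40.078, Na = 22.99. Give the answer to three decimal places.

0.504 Ca apfu

5.70 wt% Na2O ÷ 61.979 g/mol = 0.09197 mol, giving 0.18394 Na and 0.09197 O.
10.40 wt% CaO ÷ 56.077 g/mol = 0.18546 mol, giving 0.18546 Ca and 0.18546 O.
28.42 wt% Al2O3 ÷ 101.961 g/mol = 0.27873 mol, giving 0.55746 Al and 0.83619 O.
54.98 wt% SiO2 ÷ 60.083 g/mol = 0.91507 mol, giving 0.91507 Si and 1.83014 O.
Oxygen sums to 2.94376; scaling by 8/2.94376 = 2.71761 puts the formula on 8 O.
Ca: 0.18546 × 2.71761 = 0.504 atoms per formula unit.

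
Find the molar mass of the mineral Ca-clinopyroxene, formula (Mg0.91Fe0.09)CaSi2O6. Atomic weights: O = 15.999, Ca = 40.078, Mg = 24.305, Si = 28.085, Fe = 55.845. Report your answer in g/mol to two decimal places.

219.39 g/mol

The formula mass is the sum 0.91*24.305 + 0.09*55.845 + 1*40.078 + 2*28.085 + 6*15.999.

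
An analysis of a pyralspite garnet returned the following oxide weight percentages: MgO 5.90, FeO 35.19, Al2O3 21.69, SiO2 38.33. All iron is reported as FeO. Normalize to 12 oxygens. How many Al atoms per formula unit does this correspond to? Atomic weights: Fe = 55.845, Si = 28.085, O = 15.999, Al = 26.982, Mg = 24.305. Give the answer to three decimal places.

MgO (M=40.304): mol = 0.14639; Mg = 0.14639, O = 0.14639.
FeO (M=71.844): mol = 0.48981; Fe = 0.48981, O = 0.48981.
Al2O3 (M=101.961): mol = 0.21273; Al = 0.42546, O = 0.63819.
SiO2 (M=60.083): mol = 0.63795; Si = 0.63795, O = 1.27590.
ΣO = 2.55029; factor = 12/ΣO = 4.70535.
Al apfu = 0.42546 × 4.70535 = 2.002.

2.002 Al apfu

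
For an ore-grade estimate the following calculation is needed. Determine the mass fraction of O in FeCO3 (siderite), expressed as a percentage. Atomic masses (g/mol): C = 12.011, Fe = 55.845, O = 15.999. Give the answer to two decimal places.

41.43 mass %

Formula mass = 1×55.845 + 1×12.011 + 3×15.999 = 115.853 g/mol, of which 47.997 g is O.
So O makes up 47.997/115.853 = 0.4143 of the mass, i.e. 41.43%.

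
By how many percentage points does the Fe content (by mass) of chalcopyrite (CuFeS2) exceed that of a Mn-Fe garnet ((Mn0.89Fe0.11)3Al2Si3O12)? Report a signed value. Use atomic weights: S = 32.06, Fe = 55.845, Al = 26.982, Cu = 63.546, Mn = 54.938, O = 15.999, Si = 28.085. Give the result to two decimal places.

26.71 percentage points

First mineral: 55.845 g Fe in 183.511 g formula = 30.43 wt% Fe.
Second mineral: 18.429 g Fe in 495.320 g formula = 3.72 wt% Fe.
30.43% − 3.72% gives a difference of 26.71 percentage points.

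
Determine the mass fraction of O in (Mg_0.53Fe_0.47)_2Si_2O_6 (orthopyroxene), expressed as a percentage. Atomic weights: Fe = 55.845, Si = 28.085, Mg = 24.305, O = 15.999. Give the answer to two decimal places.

41.66 mass %

Formula mass = 1.06·24.305 + 0.94·55.845 + 2·28.085 + 6·15.999 = 230.422 g/mol, of which 95.994 g is O.
So O makes up 95.994/230.422 = 0.4166 of the mass, i.e. 41.66%.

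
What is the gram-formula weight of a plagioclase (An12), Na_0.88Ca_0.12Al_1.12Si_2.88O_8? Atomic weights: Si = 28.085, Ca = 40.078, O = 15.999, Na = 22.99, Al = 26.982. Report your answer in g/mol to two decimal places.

The formula mass is the sum 0.88×22.99 + 0.12×40.078 + 1.12×26.982 + 2.88×28.085 + 8×15.999.

264.14 g/mol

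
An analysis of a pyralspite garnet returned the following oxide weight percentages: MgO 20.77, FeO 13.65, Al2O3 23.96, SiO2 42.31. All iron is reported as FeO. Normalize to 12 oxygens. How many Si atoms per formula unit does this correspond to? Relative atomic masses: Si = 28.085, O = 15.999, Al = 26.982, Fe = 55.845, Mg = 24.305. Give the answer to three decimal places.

20.77 wt% MgO ÷ 40.304 g/mol = 0.51533 mol, giving 0.51533 Mg and 0.51533 O.
13.65 wt% FeO ÷ 71.844 g/mol = 0.18999 mol, giving 0.18999 Fe and 0.18999 O.
23.96 wt% Al2O3 ÷ 101.961 g/mol = 0.23499 mol, giving 0.46998 Al and 0.70497 O.
42.31 wt% SiO2 ÷ 60.083 g/mol = 0.70419 mol, giving 0.70419 Si and 1.40838 O.
Oxygen sums to 2.81867; scaling by 12/2.81867 = 4.25733 puts the formula on 12 O.
Si: 0.70419 × 4.25733 = 2.998 atoms per formula unit.

2.998 Si apfu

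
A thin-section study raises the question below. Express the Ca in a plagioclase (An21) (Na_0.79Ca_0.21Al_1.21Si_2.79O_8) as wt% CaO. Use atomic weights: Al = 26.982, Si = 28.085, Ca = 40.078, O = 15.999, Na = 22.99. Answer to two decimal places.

M(Na_0.79Ca_0.21Al_1.21Si_2.79O_8) = 265.576 g/mol; M(CaO) = 56.077 g/mol.
Moles CaO per formula unit = 0.21 Ca ÷ 1 = 0.2100.
CaO fraction = (0.2100 × 56.077) / 265.576 = 11.776/265.576 = 0.0443.

4.43 wt%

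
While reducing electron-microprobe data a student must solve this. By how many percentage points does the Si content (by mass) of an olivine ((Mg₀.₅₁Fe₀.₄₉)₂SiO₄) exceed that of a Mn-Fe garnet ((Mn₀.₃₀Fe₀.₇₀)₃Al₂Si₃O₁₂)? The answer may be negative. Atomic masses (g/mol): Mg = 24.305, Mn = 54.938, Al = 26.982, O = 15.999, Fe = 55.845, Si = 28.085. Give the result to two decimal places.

-0.59 percentage points

M((Mg₀.₅₁Fe₀.₄₉)₂SiO₄) = 171.600 g/mol, so wt% Si = 28.085/171.600 × 100 = 16.37%.
M((Mn₀.₃₀Fe₀.₇₀)₃Al₂Si₃O₁₂) = 496.926 g/mol, so wt% Si = 84.255/496.926 × 100 = 16.96%.
16.37 − 16.96 = -0.59 pp.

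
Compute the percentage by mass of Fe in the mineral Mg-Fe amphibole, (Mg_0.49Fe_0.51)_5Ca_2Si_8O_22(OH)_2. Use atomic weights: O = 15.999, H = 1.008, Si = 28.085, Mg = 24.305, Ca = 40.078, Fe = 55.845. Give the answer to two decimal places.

M((Mg_0.49Fe_0.51)_5Ca_2Si_8O_22(OH)_2) = 892.780 g/mol.
Fe contributes 2.55 × 55.845 = 142.405 g per mole.
142.405/892.780 = 0.1595 → 15.95%.

15.95 wt%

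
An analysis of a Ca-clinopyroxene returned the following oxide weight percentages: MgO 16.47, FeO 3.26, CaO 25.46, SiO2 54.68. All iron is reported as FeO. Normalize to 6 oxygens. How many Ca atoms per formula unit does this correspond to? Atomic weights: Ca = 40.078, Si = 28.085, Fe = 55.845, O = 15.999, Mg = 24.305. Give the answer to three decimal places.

16.47 wt% MgO ÷ 40.304 g/mol = 0.40864 mol, giving 0.40864 Mg and 0.40864 O.
3.26 wt% FeO ÷ 71.844 g/mol = 0.04538 mol, giving 0.04538 Fe and 0.04538 O.
25.46 wt% CaO ÷ 56.077 g/mol = 0.45402 mol, giving 0.45402 Ca and 0.45402 O.
54.68 wt% SiO2 ÷ 60.083 g/mol = 0.91007 mol, giving 0.91007 Si and 1.82014 O.
Oxygen sums to 2.72818; scaling by 6/2.72818 = 2.19927 puts the formula on 6 O.
Ca: 0.45402 × 2.19927 = 0.999 atoms per formula unit.

0.999 Ca apfu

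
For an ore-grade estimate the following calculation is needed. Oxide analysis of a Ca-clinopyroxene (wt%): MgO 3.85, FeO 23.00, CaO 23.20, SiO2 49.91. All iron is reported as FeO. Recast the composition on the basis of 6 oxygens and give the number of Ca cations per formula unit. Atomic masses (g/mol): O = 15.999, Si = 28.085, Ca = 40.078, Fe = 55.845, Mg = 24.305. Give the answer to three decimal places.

0.997 Ca apfu

MgO (M=40.304): mol = 0.09552; Mg = 0.09552, O = 0.09552.
FeO (M=71.844): mol = 0.32014; Fe = 0.32014, O = 0.32014.
CaO (M=56.077): mol = 0.41372; Ca = 0.41372, O = 0.41372.
SiO2 (M=60.083): mol = 0.83068; Si = 0.83068, O = 1.66136.
ΣO = 2.49074; factor = 6/ΣO = 2.40892.
Ca apfu = 0.41372 × 2.40892 = 0.997.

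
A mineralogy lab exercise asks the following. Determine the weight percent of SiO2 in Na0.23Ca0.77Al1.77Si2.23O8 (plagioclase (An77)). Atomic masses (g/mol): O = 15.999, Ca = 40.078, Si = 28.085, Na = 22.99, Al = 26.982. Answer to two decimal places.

48.81 wt%

Molar mass of Na0.23Ca0.77Al1.77Si2.23O8 = 0.23×22.99 + 0.77×40.078 + 1.77×26.982 + 2.23×28.085 + 8×15.999 = 274.527 g/mol.
Each formula unit contains 2.23 Si, equivalent to 2.23/1 = 2.2300 mol SiO2.
M(SiO2) = 1×28.085 + 2×15.999 = 60.083 g/mol.
Mass of SiO2 per formula unit = 2.2300 × 60.083 = 133.985 g.
SiO2 wt% = 133.985 / 274.527 × 100 = 48.81%.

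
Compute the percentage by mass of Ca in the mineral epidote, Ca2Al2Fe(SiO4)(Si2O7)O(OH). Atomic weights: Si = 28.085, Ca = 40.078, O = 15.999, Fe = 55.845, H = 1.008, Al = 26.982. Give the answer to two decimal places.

16.59 weight percent

Formula mass = 2·40.078 + 2·26.982 + 1·55.845 + 3·28.085 + 13·15.999 + 1·1.008 = 483.215 g/mol, of which 80.156 g is Ca.
So Ca makes up 80.156/483.215 = 0.1659 of the mass, i.e. 16.59%.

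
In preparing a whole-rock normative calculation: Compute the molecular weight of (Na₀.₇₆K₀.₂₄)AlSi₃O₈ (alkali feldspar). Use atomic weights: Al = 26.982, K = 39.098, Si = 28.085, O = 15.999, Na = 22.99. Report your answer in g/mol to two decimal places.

M = 0.76·22.99 + 0.24·39.098 + 1·26.982 + 3·28.085 + 8·15.999

266.08 g/mol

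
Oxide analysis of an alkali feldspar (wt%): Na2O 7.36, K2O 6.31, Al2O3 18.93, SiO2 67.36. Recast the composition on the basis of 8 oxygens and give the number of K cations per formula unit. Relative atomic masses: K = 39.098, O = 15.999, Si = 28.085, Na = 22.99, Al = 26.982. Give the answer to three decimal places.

0.359 K apfu

Na2O (M=61.979): mol = 0.11875; Na = 0.23750, O = 0.11875.
K2O (M=94.195): mol = 0.06699; K = 0.13398, O = 0.06699.
Al2O3 (M=101.961): mol = 0.18566; Al = 0.37132, O = 0.55698.
SiO2 (M=60.083): mol = 1.12112; Si = 1.12112, O = 2.24224.
ΣO = 2.98496; factor = 8/ΣO = 2.68010.
K apfu = 0.13398 × 2.68010 = 0.359.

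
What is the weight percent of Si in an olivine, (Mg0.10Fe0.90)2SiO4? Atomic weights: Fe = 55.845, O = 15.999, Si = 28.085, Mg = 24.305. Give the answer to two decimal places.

Formula mass = 0.20·24.305 + 1.80·55.845 + 1·28.085 + 4·15.999 = 197.463 g/mol, of which 28.085 g is Si.
So Si makes up 28.085/197.463 = 0.1422 of the mass, i.e. 14.22%.

14.22 wt%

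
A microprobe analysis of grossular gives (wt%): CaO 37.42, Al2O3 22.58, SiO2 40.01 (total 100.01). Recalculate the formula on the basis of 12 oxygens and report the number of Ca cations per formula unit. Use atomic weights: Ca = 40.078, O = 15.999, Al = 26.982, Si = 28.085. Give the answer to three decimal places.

CaO (M=56.077): mol = 0.66730; Ca = 0.66730, O = 0.66730.
Al2O3 (M=101.961): mol = 0.22146; Al = 0.44292, O = 0.66438.
SiO2 (M=60.083): mol = 0.66591; Si = 0.66591, O = 1.33182.
ΣO = 2.66350; factor = 12/ΣO = 4.50535.
Ca apfu = 0.66730 × 4.50535 = 3.006.

3.006 Ca apfu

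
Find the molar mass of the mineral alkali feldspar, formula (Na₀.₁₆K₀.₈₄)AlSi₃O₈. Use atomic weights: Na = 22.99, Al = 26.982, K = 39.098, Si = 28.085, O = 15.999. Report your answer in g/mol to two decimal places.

275.75 g/mol

The formula mass is the sum 0.16×22.99 + 0.84×39.098 + 1×26.982 + 3×28.085 + 8×15.999.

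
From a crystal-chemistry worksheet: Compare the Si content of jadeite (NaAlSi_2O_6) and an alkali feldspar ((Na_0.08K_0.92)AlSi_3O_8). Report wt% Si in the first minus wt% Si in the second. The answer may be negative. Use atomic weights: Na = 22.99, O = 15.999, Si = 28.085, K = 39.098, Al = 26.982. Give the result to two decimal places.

-2.62 percentage points

First mineral: 56.170 g Si in 202.136 g formula = 27.79 wt% Si.
Second mineral: 84.255 g Si in 277.038 g formula = 30.41 wt% Si.
27.79% − 30.41% gives a difference of -2.62 percentage points.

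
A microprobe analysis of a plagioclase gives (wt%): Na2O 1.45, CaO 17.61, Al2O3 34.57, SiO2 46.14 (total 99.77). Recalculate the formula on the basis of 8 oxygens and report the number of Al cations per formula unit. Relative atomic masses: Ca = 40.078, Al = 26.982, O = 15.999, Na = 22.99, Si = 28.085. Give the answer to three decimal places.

Na2O: 1.45/61.979 = 0.02340 mol → 0.04680 mol Na, 0.02340 mol O.
CaO: 17.61/56.077 = 0.31403 mol → 0.31403 mol Ca, 0.31403 mol O.
Al2O3: 34.57/101.961 = 0.33905 mol → 0.67810 mol Al, 1.01715 mol O.
SiO2: 46.14/60.083 = 0.76794 mol → 0.76794 mol Si, 1.53588 mol O.
Total oxygen = 2.89046 mol. Normalization factor = 8/2.89046 = 2.76773.
Al per 8 O = 0.67810 × 2.76773 = 1.877.

1.877 Al apfu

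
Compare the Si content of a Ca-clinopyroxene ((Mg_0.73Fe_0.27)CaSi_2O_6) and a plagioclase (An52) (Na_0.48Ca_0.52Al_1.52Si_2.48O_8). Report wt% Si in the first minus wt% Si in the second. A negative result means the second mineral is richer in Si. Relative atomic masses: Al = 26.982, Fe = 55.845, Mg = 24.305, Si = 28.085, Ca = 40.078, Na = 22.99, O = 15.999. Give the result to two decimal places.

First mineral: 56.170 g Si in 225.063 g formula = 24.96 wt% Si.
Second mineral: 69.651 g Si in 270.531 g formula = 25.75 wt% Si.
24.96% − 25.75% gives a difference of -0.79 percentage points.

-0.79 percentage points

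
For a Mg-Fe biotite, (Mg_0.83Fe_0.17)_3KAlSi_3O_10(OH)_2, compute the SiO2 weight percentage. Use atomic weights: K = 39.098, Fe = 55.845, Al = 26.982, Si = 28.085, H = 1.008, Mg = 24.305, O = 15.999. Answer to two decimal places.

M((Mg_0.83Fe_0.17)_3KAlSi_3O_10(OH)_2) = 433.339 g/mol; M(SiO2) = 60.083 g/mol.
Moles SiO2 per formula unit = 3 Si ÷ 1 = 3.0000.
SiO2 fraction = (3.0000 × 60.083) / 433.339 = 180.249/433.339 = 0.4160.

41.60 wt%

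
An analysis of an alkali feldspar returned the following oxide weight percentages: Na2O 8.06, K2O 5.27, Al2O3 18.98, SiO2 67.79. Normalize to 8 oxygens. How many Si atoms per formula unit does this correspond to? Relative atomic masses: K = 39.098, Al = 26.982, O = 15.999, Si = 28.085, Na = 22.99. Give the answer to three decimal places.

Na2O (M=61.979): mol = 0.13004; Na = 0.26008, O = 0.13004.
K2O (M=94.195): mol = 0.05595; K = 0.11190, O = 0.05595.
Al2O3 (M=101.961): mol = 0.18615; Al = 0.37230, O = 0.55845.
SiO2 (M=60.083): mol = 1.12827; Si = 1.12827, O = 2.25654.
ΣO = 3.00098; factor = 8/ΣO = 2.66580.
Si apfu = 1.12827 × 2.66580 = 3.008.

3.008 Si apfu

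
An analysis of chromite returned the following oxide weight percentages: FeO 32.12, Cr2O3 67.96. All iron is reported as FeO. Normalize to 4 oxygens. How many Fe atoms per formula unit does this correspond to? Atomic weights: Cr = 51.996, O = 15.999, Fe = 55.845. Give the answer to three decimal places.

FeO: 32.12/71.844 = 0.44708 mol → 0.44708 mol Fe, 0.44708 mol O.
Cr2O3: 67.96/151.989 = 0.44714 mol → 0.89428 mol Cr, 1.34142 mol O.
Total oxygen = 1.78850 mol. Normalization factor = 4/1.78850 = 2.23651.
Fe per 4 O = 0.44708 × 2.23651 = 1.000.

1.000 Fe apfu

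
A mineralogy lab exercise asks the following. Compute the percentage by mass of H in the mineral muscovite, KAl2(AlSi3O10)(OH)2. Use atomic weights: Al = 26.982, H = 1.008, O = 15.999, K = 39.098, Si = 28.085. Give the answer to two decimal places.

M(KAl2(AlSi3O10)(OH)2) = 398.303 g/mol.
H contributes 2 × 1.008 = 2.016 g per mole.
2.016/398.303 = 0.0051 → 0.51%.

0.51 wt%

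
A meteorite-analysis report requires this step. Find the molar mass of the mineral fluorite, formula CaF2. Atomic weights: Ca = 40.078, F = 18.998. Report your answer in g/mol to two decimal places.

M = 1(40.078) + 2(18.998)

78.07 g/mol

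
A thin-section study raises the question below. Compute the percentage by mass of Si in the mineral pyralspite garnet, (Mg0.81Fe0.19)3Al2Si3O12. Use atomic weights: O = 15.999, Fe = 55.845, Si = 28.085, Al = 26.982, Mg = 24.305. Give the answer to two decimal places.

20.01 wt%

Formula mass = 2.43×24.305 + 0.57×55.845 + 2×26.982 + 3×28.085 + 12×15.999 = 421.100 g/mol, of which 84.255 g is Si.
So Si makes up 84.255/421.100 = 0.2001 of the mass, i.e. 20.01%.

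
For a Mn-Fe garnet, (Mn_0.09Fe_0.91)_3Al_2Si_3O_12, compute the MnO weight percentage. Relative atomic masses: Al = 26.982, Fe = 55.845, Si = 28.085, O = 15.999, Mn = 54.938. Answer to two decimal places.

3.85 wt%

Molar mass of (Mn_0.09Fe_0.91)_3Al_2Si_3O_12 = 0.27×54.938 + 2.73×55.845 + 2×26.982 + 3×28.085 + 12×15.999 = 497.497 g/mol.
Each formula unit contains 0.27 Mn, equivalent to 0.27/1 = 0.2700 mol MnO.
M(MnO) = 1×54.938 + 1×15.999 = 70.937 g/mol.
Mass of MnO per formula unit = 0.2700 × 70.937 = 19.153 g.
MnO wt% = 19.153 / 497.497 × 100 = 3.85%.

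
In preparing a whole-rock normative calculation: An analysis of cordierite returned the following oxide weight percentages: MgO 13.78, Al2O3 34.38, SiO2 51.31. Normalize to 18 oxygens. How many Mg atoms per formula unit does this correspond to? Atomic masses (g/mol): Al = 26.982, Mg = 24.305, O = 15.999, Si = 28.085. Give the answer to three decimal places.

2.010 Mg apfu

13.78 wt% MgO ÷ 40.304 g/mol = 0.34190 mol, giving 0.34190 Mg and 0.34190 O.
34.38 wt% Al2O3 ÷ 101.961 g/mol = 0.33719 mol, giving 0.67438 Al and 1.01157 O.
51.31 wt% SiO2 ÷ 60.083 g/mol = 0.85399 mol, giving 0.85399 Si and 1.70798 O.
Oxygen sums to 3.06145; scaling by 18/3.06145 = 5.87957 puts the formula on 18 O.
Mg: 0.34190 × 5.87957 = 2.010 atoms per formula unit.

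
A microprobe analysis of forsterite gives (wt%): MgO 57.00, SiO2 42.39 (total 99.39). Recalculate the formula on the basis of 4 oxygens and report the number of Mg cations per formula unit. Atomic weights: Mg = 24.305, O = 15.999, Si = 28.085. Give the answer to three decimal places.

2.002 Mg apfu

MgO: 57.00/40.304 = 1.41425 mol → 1.41425 mol Mg, 1.41425 mol O.
SiO2: 42.39/60.083 = 0.70552 mol → 0.70552 mol Si, 1.41104 mol O.
Total oxygen = 2.82529 mol. Normalization factor = 4/2.82529 = 1.41578.
Mg per 4 O = 1.41425 × 1.41578 = 2.002.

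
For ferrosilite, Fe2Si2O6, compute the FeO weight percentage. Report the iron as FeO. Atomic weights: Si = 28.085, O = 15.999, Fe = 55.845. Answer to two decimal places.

M(Fe2Si2O6) = 263.854 g/mol; M(FeO) = 71.844 g/mol.
Moles FeO per formula unit = 2 Fe ÷ 1 = 2.0000.
FeO fraction = (2.0000 × 71.844) / 263.854 = 143.688/263.854 = 0.5446.

54.46 wt%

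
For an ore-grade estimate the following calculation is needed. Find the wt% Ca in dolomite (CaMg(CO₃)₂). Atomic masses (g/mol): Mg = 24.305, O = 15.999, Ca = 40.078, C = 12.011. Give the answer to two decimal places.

21.73 wt%

Formula mass = 1×40.078 + 1×24.305 + 2×12.011 + 6×15.999 = 184.399 g/mol, of which 40.078 g is Ca.
So Ca makes up 40.078/184.399 = 0.2173 of the mass, i.e. 21.73%.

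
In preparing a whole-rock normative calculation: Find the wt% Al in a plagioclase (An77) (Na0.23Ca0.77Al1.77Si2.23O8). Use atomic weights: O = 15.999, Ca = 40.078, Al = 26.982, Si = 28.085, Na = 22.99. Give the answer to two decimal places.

Molar mass of Na0.23Ca0.77Al1.77Si2.23O8: 0.23·22.99 + 0.77·40.078 + 1.77·26.982 + 2.23·28.085 + 8·15.999 = 274.527 g/mol.
Mass of Al per formula unit: 1.77 × 26.982 = 47.758 g.
Weight fraction Al = 47.758 / 274.527 = 0.1740.

17.40 weight percent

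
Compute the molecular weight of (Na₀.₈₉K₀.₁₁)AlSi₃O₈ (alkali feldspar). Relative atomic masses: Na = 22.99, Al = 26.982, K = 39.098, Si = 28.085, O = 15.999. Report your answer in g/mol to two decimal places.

Na: 0.89 × 22.99 = 20.4611
K: 0.11 × 39.098 = 4.3008
Al: 1 × 26.982 = 26.9820
Si: 3 × 28.085 = 84.2550
O: 8 × 15.999 = 127.9920
Summing the contributions gives the formula mass.

263.99 g/mol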